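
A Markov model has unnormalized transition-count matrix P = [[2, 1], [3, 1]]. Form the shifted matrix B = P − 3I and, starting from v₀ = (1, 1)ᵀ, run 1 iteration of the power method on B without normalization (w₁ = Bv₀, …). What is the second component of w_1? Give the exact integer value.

1

B = P − 3I has rows (-1, 1); (3, -2)
w1 = Bv₀ = ((-1)·1 + 1·1; 3·1 + (-2)·1) = (0, 1)
Requested component of w1: 1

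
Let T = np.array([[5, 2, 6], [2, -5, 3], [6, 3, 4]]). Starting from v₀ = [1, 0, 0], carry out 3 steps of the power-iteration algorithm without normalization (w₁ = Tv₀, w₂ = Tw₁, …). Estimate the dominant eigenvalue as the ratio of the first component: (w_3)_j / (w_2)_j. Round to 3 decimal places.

w1 = Tv₀ = (5·1 + 2·0 + 6·0; 2·1 + (-5)·0 + 3·0; 6·1 + 3·0 + 4·0) = (5, 2, 6)
w2 = Tw1 = (5·5 + 2·2 + 6·6; 2·5 + (-5)·2 + 3·6; 6·5 + 3·2 + 4·6) = (65, 18, 60)
w3 = Tw2 = (721, 220, 684)
Ratio at component: 721 / 65 = 11.092

11.092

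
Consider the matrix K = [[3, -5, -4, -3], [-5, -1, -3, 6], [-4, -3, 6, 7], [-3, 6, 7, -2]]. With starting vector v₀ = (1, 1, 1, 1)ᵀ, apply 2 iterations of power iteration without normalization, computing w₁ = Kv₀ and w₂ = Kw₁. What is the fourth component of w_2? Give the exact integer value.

35

w1 = Kv₀ = (-9, -3, 6, 8)
w2 = Kw1 = (-60, 78, 137, 35)
The requested component of w2 is 35.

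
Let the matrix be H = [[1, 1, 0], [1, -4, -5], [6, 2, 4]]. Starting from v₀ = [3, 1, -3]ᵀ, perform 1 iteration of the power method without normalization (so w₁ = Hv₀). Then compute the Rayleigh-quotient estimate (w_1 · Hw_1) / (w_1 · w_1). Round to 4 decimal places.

λ ≈ -1.9710

w1 = Hv₀ = (1·3 + 1·1 + 0·(-3); 1·3 + (-4)·1 + (-5)·(-3); 6·3 + 2·1 + 4·(-3)) = (4, 14, 8)
Hw1 = (18, -92, 84)
w1·Hw1 = 4·18 + 14·(-92) + 8·84 = -544; w1·w1 = 4·4 + 14·14 + 8·8 = 276
λ ≈ -544/276 = -1.9710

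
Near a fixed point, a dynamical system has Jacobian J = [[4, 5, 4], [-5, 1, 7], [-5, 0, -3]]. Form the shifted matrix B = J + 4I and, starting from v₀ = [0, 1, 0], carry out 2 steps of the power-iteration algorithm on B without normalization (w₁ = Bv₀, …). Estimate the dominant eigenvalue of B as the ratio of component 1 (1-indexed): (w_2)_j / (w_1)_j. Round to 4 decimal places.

B = J + 4I has rows (8, 5, 4); (-5, 5, 7); (-5, 0, 1)
w1 = Bv₀ = (8·0 + 5·1 + 4·0; (-5)·0 + 5·1 + 7·0; (-5)·0 + 0·1 + 1·0) = (5, 5, 0)
w2 = Bw1 = (8·5 + 5·5 + 4·0; (-5)·5 + 5·5 + 7·0; (-5)·5 + 0·5 + 1·0) = (65, 0, -25)
Ratio: 65/5 = 13.0000

13.0000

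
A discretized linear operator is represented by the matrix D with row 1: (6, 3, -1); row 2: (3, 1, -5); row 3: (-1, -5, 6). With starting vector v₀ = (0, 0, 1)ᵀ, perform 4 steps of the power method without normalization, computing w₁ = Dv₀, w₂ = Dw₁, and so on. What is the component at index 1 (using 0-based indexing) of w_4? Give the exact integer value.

-4388

w1 = Dv₀ = (-1, -5, 6)
w2 = Dw1 = (-27, -38, 62)
w3 = Dw2 = (-338, -429, 589)
w4 = Dw3 = (-3904, -4388, 6017)
The requested component of w4 is -4388.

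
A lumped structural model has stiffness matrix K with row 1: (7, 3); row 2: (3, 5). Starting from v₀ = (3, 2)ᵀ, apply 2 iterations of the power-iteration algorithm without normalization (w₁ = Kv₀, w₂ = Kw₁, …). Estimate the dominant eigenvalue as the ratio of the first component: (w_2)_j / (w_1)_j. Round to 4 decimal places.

9.1111

w1 = Kv₀ = (7·3 + 3·2; 3·3 + 5·2) = (27, 19)
w2 = Kw1 = (7·27 + 3·19; 3·27 + 5·19) = (246, 176)
Ratio at component: 246 / 27 = 9.1111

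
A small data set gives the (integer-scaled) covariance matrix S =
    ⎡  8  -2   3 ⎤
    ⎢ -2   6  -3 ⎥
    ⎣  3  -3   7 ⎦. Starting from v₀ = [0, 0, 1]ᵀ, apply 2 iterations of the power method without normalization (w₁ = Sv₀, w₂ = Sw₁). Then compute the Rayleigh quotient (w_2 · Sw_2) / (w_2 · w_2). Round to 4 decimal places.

w1 = Sv₀ = (3, -3, 7)
w2 = Sw1 = (51, -45, 67)
Sw2 = (699, -573, 757)
w2·Sw2 = 51·699 + (-45)·(-573) + 67·757 = 112153; w2·w2 = 51·51 + (-45)·(-45) + 67·67 = 9115
λ ≈ 112153/9115 = 12.3042

12.3042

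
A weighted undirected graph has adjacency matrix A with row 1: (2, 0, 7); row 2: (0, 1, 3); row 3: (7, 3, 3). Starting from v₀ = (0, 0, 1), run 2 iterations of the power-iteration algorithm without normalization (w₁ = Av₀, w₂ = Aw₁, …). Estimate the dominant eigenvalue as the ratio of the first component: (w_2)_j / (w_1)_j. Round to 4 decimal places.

5.0000

w1 = Av₀ = (2·0 + 0·0 + 7·1; 0·0 + 1·0 + 3·1; 7·0 + 3·0 + 3·1) = (7, 3, 3)
w2 = Aw1 = (2·7 + 0·3 + 7·3; 0·7 + 1·3 + 3·3; 7·7 + 3·3 + 3·3) = (35, 12, 67)
Ratio at component: 35 / 7 = 5.0000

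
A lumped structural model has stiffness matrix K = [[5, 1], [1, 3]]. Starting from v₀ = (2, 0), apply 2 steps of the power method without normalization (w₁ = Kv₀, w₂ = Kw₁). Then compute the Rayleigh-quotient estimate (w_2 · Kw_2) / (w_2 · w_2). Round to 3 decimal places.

w1 = Kv₀ = (5·2 + 1·0; 1·2 + 3·0) = (10, 2)
w2 = Kw1 = (5·10 + 1·2; 1·10 + 3·2) = (52, 16)
Kw2 = (276, 100)
w2·Kw2 = 52·276 + 16·100 = 15952; w2·w2 = 52·52 + 16·16 = 2960
λ ≈ 15952/2960 = 5.389

5.389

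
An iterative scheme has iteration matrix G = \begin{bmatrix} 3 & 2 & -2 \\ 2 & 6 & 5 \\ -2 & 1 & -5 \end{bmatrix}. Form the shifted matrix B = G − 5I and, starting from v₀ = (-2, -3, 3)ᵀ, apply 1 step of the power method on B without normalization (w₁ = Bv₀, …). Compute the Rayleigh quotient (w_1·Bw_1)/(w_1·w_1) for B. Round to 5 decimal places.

-11.40351

B = G − 5I has rows (-2, 2, -2); (2, 1, 5); (-2, 1, -10)
w1 = Bv₀ = ((-2)·(-2) + 2·(-3) + (-2)·3; 2·(-2) + 1·(-3) + 5·3; (-2)·(-2) + 1·(-3) + (-10)·3) = (-8, 8, -29)
Bw1 = (90, -153, 314)
w1·Bw1 = -11050; w1·w1 = 969; μ ≈ -11050/969 = -11.40351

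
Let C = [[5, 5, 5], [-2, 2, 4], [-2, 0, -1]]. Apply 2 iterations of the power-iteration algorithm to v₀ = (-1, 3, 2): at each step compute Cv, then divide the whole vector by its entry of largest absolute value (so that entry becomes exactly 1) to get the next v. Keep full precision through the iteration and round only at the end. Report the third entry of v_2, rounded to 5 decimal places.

-0.22222

Cv0 = (20.000000, 16.000000, 0.000000); divide by 20.000000 → v1 = (1.000000, 0.800000, 0.000000)
Cv1 = (9.000000, -0.400000, -2.000000); divide by 9.000000 → v2 = (1.000000, -0.044444, -0.222222)
Requested entry of v2: -40/180 = -0.22222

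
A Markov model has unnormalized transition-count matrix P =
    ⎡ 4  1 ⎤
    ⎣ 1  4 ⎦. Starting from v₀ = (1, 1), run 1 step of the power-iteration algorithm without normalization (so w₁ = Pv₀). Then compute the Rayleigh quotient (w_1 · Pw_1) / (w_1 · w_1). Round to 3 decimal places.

λ ≈ 5.000

w1 = Pv₀ = (5, 5)
Pw1 = (25, 25)
w1·Pw1 = 5·25 + 5·25 = 250; w1·w1 = 5·5 + 5·5 = 50
λ ≈ 250/50 = 5.000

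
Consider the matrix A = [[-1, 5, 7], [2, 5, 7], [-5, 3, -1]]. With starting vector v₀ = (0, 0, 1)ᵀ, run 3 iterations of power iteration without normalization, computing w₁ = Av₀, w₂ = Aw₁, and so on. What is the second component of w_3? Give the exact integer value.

w1 = Av₀ = ((-1)·0 + 5·0 + 7·1; 2·0 + 5·0 + 7·1; (-5)·0 + 3·0 + (-1)·1) = (7, 7, -1)
w2 = Aw1 = ((-1)·7 + 5·7 + 7·(-1); 2·7 + 5·7 + 7·(-1); (-5)·7 + 3·7 + (-1)·(-1)) = (21, 42, -13)
w3 = Aw2 = (98, 161, 34)
The requested component of w3 is 161.

161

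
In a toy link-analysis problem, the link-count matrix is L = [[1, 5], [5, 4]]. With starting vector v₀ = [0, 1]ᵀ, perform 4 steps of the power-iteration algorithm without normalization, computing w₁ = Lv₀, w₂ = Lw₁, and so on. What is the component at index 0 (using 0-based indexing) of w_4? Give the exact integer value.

w1 = Lv₀ = (1·0 + 5·1; 5·0 + 4·1) = (5, 4)
w2 = Lw1 = (1·5 + 5·4; 5·5 + 4·4) = (25, 41)
w3 = Lw2 = (230, 289)
w4 = Lw3 = (1675, 2306)
The requested component of w4 is 1675.

1675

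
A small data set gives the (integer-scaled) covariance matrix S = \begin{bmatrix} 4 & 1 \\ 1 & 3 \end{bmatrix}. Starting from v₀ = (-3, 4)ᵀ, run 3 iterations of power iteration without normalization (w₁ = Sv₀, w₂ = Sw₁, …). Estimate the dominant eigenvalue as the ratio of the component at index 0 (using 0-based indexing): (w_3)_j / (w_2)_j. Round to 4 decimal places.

w1 = Sv₀ = (4·(-3) + 1·4; 1·(-3) + 3·4) = (-8, 9)
w2 = Sw1 = (4·(-8) + 1·9; 1·(-8) + 3·9) = (-23, 19)
w3 = Sw2 = (-73, 34)
Ratio at component: -73 / -23 = 3.1739

3.1739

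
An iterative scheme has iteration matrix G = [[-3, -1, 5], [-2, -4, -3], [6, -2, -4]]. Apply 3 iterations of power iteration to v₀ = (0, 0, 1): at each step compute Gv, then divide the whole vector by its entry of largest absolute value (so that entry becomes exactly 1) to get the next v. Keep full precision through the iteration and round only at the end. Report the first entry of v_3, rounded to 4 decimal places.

Gv0 = (5.00000, -3.00000, -4.00000); divide by 5.00000 → v1 = (1.00000, -0.60000, -0.80000)
Gv1 = (-6.40000, 2.80000, 10.40000); divide by 10.40000 → v2 = (-0.61538, 0.26923, 1.00000)
Gv2 = (6.57692, -2.84615, -8.23077); divide by -8.23077 → v3 = (-0.79907, 0.34579, 1.00000)
Requested entry of v3: 342/-428 = -0.7991

-0.7991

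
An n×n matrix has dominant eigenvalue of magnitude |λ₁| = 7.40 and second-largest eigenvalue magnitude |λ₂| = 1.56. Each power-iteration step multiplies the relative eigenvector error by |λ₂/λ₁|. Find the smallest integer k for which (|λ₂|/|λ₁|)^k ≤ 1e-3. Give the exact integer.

|λ₂/λ₁| = 1.56/7.40 = 0.21081
Need k ≥ ln(1e-3) / ln(0.21081) = -6.9078 / -1.5568 ≈ 4.437
Smallest integer k satisfying the bound: 5

5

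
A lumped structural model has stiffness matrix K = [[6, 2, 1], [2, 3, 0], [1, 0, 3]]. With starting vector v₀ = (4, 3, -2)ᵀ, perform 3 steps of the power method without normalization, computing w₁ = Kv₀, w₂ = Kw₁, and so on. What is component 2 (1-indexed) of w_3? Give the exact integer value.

721

w1 = Kv₀ = (28, 17, -2)
w2 = Kw1 = (200, 107, 22)
w3 = Kw2 = (1436, 721, 266)
The requested component of w3 is 721.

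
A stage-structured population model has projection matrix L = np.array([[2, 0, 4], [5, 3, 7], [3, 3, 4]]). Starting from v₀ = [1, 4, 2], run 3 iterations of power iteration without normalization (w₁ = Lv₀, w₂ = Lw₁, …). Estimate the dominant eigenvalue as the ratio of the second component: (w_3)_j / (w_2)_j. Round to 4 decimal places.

λ ≈ 9.7928

w1 = Lv₀ = (2·1 + 0·4 + 4·2; 5·1 + 3·4 + 7·2; 3·1 + 3·4 + 4·2) = (10, 31, 23)
w2 = Lw1 = (2·10 + 0·31 + 4·23; 5·10 + 3·31 + 7·23; 3·10 + 3·31 + 4·23) = (112, 304, 215)
w3 = Lw2 = (1084, 2977, 2108)
Ratio at component: 2977 / 304 = 9.7928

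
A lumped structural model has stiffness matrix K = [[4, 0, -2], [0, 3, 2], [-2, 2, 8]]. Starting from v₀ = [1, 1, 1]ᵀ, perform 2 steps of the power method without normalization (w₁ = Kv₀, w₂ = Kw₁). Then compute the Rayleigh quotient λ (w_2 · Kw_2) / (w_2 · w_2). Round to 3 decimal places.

λ ≈ 8.989

w1 = Kv₀ = (2, 5, 8)
w2 = Kw1 = (-8, 31, 70)
Kw2 = (-172, 233, 638)
w2·Kw2 = (-8)·(-172) + 31·233 + 70·638 = 53259; w2·w2 = (-8)·(-8) + 31·31 + 70·70 = 5925
λ ≈ 53259/5925 = 8.989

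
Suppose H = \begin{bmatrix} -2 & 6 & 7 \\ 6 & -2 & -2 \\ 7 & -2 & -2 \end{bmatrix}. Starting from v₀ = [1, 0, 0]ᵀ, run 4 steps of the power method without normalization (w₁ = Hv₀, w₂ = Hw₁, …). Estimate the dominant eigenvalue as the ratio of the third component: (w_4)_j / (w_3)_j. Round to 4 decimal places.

λ ≈ -9.9358

w1 = Hv₀ = ((-2)·1 + 6·0 + 7·0; 6·1 + (-2)·0 + (-2)·0; 7·1 + (-2)·0 + (-2)·0) = (-2, 6, 7)
w2 = Hw1 = ((-2)·(-2) + 6·6 + 7·7; 6·(-2) + (-2)·6 + (-2)·7; 7·(-2) + (-2)·6 + (-2)·7) = (89, -38, -40)
w3 = Hw2 = (-686, 690, 779)
w4 = Hw3 = (10965, -7054, -7740)
Ratio at component: -7740 / 779 = -9.9358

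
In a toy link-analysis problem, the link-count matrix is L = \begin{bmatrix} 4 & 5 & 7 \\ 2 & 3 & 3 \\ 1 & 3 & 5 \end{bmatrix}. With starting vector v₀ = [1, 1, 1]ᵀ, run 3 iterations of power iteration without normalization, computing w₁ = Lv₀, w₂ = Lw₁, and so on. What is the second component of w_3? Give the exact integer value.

w1 = Lv₀ = (4·1 + 5·1 + 7·1; 2·1 + 3·1 + 3·1; 1·1 + 3·1 + 5·1) = (16, 8, 9)
w2 = Lw1 = (4·16 + 5·8 + 7·9; 2·16 + 3·8 + 3·9; 1·16 + 3·8 + 5·9) = (167, 83, 85)
w3 = Lw2 = (1678, 838, 841)
The requested component of w3 is 838.

838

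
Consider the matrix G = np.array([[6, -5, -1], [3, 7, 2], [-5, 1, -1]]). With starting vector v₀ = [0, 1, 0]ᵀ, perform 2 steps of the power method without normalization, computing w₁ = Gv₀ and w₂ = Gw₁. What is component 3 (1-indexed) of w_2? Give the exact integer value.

w1 = Gv₀ = (6·0 + (-5)·1 + (-1)·0; 3·0 + 7·1 + 2·0; (-5)·0 + 1·1 + (-1)·0) = (-5, 7, 1)
w2 = Gw1 = (6·(-5) + (-5)·7 + (-1)·1; 3·(-5) + 7·7 + 2·1; (-5)·(-5) + 1·7 + (-1)·1) = (-66, 36, 31)
The requested component of w2 is 31.

31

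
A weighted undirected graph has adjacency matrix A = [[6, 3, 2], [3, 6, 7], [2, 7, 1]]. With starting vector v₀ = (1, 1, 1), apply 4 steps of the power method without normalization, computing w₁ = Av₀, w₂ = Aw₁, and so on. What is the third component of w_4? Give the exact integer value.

23411

w1 = Av₀ = (11, 16, 10)
w2 = Aw1 = (134, 199, 144)
w3 = Aw2 = (1689, 2604, 1805)
w4 = Aw3 = (21556, 33326, 23411)
The requested component of w4 is 23411.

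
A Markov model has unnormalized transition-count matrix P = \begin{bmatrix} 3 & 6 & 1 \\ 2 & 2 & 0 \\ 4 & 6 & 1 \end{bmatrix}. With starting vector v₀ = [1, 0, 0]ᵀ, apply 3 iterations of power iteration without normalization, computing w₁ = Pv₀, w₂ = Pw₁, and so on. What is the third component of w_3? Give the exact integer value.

w1 = Pv₀ = (3·1 + 6·0 + 1·0; 2·1 + 2·0 + 0·0; 4·1 + 6·0 + 1·0) = (3, 2, 4)
w2 = Pw1 = (3·3 + 6·2 + 1·4; 2·3 + 2·2 + 0·4; 4·3 + 6·2 + 1·4) = (25, 10, 28)
w3 = Pw2 = (163, 70, 188)
The requested component of w3 is 188.

188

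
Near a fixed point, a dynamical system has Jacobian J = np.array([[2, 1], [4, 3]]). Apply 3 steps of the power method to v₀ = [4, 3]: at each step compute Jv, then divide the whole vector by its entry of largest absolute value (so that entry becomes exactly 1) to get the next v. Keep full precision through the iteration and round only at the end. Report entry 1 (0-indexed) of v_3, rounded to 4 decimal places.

1.0000

Jv0 = (11.00000, 25.00000); divide by 25.00000 → v1 = (0.44000, 1.00000)
Jv1 = (1.88000, 4.76000); divide by 4.76000 → v2 = (0.39496, 1.00000)
Jv2 = (1.78992, 4.57983); divide by 4.57983 → v3 = (0.39083, 1.00000)
Requested entry of v3: 545/545 = 1.0000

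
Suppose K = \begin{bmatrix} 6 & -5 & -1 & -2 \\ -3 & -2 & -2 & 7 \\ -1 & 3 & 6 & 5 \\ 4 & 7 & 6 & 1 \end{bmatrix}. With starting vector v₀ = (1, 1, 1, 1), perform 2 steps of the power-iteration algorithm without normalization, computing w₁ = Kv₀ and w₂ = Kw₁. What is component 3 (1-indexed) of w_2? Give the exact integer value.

170

w1 = Kv₀ = (6·1 + (-5)·1 + (-1)·1 + (-2)·1; (-3)·1 + (-2)·1 + (-2)·1 + 7·1; (-1)·1 + 3·1 + 6·1 + 5·1; 4·1 + 7·1 + 6·1 + 1·1) = (-2, 0, 13, 18)
w2 = Kw1 = (6·(-2) + (-5)·0 + (-1)·13 + (-2)·18; (-3)·(-2) + (-2)·0 + (-2)·13 + 7·18; (-1)·(-2) + 3·0 + 6·13 + 5·18; 4·(-2) + 7·0 + 6·13 + 1·18) = (-61, 106, 170, 88)
The requested component of w2 is 170.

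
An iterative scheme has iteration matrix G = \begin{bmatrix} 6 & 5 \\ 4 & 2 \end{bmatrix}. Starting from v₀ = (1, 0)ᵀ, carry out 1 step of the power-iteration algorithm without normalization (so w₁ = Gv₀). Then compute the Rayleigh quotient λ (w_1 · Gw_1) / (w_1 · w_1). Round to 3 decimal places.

w1 = Gv₀ = (6·1 + 5·0; 4·1 + 2·0) = (6, 4)
Gw1 = (56, 32)
w1·Gw1 = 6·56 + 4·32 = 464; w1·w1 = 6·6 + 4·4 = 52
λ ≈ 464/52 = 8.923

8.923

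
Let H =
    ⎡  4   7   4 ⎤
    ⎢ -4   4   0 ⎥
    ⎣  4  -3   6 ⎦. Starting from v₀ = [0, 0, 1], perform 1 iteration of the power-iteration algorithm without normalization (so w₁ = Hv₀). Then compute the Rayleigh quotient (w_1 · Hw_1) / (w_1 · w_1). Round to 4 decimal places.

9.0769

w1 = Hv₀ = (4·0 + 7·0 + 4·1; (-4)·0 + 4·0 + 0·1; 4·0 + (-3)·0 + 6·1) = (4, 0, 6)
Hw1 = (40, -16, 52)
w1·Hw1 = 4·40 + 0·(-16) + 6·52 = 472; w1·w1 = 4·4 + 0·0 + 6·6 = 52
λ ≈ 472/52 = 9.0769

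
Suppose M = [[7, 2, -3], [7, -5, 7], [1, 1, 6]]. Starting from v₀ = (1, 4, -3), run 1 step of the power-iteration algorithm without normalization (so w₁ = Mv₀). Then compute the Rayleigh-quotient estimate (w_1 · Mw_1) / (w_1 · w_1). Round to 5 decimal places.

w1 = Mv₀ = (7·1 + 2·4 + (-3)·(-3); 7·1 + (-5)·4 + 7·(-3); 1·1 + 1·4 + 6·(-3)) = (24, -34, -13)
Mw1 = (139, 247, -88)
w1·Mw1 = 24·139 + (-34)·247 + (-13)·(-88) = -3918; w1·w1 = 24·24 + (-34)·(-34) + (-13)·(-13) = 1901
λ ≈ -3918/1901 = -2.06102

λ ≈ -2.06102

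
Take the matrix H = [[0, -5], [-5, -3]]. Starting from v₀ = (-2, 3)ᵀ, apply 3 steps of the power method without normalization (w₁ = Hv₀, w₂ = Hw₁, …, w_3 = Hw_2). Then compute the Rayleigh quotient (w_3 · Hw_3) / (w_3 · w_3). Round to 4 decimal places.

λ ≈ -4.7991

w1 = Hv₀ = (0·(-2) + (-5)·3; (-5)·(-2) + (-3)·3) = (-15, 1)
w2 = Hw1 = (0·(-15) + (-5)·1; (-5)·(-15) + (-3)·1) = (-5, 72)
w3 = Hw2 = (-360, -191)
Hw3 = (955, 2373)
w3·Hw3 = (-360)·955 + (-191)·2373 = -797043; w3·w3 = (-360)·(-360) + (-191)·(-191) = 166081
λ ≈ -797043/166081 = -4.7991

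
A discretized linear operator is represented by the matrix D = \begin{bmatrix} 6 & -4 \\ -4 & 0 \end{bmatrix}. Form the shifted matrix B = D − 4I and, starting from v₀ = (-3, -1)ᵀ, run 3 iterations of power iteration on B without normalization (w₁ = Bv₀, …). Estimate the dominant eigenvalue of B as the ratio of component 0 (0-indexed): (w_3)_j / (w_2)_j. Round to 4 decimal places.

μ ≈ -1.2941

B = D − 4I has rows (2, -4); (-4, -4)
w1 = Bv₀ = (-2, 16)
w2 = Bw1 = (-68, -56)
w3 = Bw2 = (88, 496)
Ratio: 88/-68 = -1.2941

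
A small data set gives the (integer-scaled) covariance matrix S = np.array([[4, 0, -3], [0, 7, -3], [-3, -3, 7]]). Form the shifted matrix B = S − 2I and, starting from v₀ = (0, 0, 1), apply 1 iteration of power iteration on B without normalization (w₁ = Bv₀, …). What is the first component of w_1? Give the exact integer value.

B = S − 2I has rows (2, 0, -3); (0, 5, -3); (-3, -3, 5)
w1 = Bv₀ = (2·0 + 0·0 + (-3)·1; 0·0 + 5·0 + (-3)·1; (-3)·0 + (-3)·0 + 5·1) = (-3, -3, 5)
Requested component of w1: -3

-3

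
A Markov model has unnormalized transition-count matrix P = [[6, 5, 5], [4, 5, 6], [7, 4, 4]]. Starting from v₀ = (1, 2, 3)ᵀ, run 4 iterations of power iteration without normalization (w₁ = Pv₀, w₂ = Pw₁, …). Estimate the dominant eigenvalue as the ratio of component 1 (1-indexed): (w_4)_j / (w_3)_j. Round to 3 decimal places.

w1 = Pv₀ = (6·1 + 5·2 + 5·3; 4·1 + 5·2 + 6·3; 7·1 + 4·2 + 4·3) = (31, 32, 27)
w2 = Pw1 = (6·31 + 5·32 + 5·27; 4·31 + 5·32 + 6·27; 7·31 + 4·32 + 4·27) = (481, 446, 453)
w3 = Pw2 = (7381, 6872, 6963)
w4 = Pw3 = (113461, 105662, 107007)
Ratio at component: 113461 / 7381 = 15.372

λ ≈ 15.372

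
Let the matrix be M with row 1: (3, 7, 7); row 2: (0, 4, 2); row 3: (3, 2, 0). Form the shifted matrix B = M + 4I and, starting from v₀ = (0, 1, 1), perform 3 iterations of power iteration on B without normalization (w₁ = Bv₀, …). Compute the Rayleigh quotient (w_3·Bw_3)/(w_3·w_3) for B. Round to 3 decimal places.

μ ≈ 12.211

B = M + 4I has rows (7, 7, 7); (0, 8, 2); (3, 2, 4)
w1 = Bv₀ = (7·0 + 7·1 + 7·1; 0·0 + 8·1 + 2·1; 3·0 + 2·1 + 4·1) = (14, 10, 6)
w2 = Bw1 = (7·14 + 7·10 + 7·6; 0·14 + 8·10 + 2·6; 3·14 + 2·10 + 4·6) = (210, 92, 86)
w3 = Bw2 = (2716, 908, 1158)
Bw3 = (33474, 9580, 14596)
w3·Bw3 = 116516192; w3·w3 = 9542084; μ ≈ 116516192/9542084 = 12.211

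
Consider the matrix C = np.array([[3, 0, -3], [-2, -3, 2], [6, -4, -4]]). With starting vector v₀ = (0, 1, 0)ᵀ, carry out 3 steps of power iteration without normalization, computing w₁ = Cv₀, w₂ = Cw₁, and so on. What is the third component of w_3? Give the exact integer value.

w1 = Cv₀ = (0, -3, -4)
w2 = Cw1 = (12, 1, 28)
w3 = Cw2 = (-48, 29, -44)
The requested component of w3 is -44.

-44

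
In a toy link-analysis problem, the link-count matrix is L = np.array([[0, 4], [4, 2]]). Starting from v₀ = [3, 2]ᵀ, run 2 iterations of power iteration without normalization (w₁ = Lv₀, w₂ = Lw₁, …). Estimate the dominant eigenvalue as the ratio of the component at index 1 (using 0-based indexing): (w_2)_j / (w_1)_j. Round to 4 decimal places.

w1 = Lv₀ = (8, 16)
w2 = Lw1 = (64, 64)
Ratio at component: 64 / 16 = 4.0000

4.0000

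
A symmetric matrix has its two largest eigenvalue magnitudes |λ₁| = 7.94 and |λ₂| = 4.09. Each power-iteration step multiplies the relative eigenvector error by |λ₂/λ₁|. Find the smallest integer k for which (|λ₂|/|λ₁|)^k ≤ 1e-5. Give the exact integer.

|λ₂/λ₁| = 4.09/7.94 = 0.51511
Need k ≥ ln(1e-5) / ln(0.51511) = -11.5129 / -0.6634 ≈ 17.355
Smallest integer k satisfying the bound: 18

18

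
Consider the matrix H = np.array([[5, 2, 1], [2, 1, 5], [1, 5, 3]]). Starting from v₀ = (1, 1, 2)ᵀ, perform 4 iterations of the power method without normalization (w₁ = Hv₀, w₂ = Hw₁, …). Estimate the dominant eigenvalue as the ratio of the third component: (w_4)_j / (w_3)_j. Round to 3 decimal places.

w1 = Hv₀ = (9, 13, 12)
w2 = Hw1 = (83, 91, 110)
w3 = Hw2 = (707, 807, 868)
w4 = Hw3 = (6017, 6561, 7346)
Ratio at component: 7346 / 868 = 8.463

λ ≈ 8.463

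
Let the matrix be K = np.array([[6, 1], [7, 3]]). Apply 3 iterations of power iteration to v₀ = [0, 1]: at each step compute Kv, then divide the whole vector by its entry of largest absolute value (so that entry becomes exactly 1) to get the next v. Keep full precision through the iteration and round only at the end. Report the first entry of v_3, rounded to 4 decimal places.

Kv0 = (1.00000, 3.00000); divide by 3.00000 → v1 = (0.33333, 1.00000)
Kv1 = (3.00000, 5.33333); divide by 5.33333 → v2 = (0.56250, 1.00000)
Kv2 = (4.37500, 6.93750); divide by 6.93750 → v3 = (0.63063, 1.00000)
Requested entry of v3: 70/111 = 0.6306

0.6306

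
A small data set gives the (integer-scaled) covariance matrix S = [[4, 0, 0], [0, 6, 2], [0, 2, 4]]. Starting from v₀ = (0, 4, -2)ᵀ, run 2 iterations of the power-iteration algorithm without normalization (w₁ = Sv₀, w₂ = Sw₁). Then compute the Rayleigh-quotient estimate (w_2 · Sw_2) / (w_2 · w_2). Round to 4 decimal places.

w1 = Sv₀ = (4·0 + 0·4 + 0·(-2); 0·0 + 6·4 + 2·(-2); 0·0 + 2·4 + 4·(-2)) = (0, 20, 0)
w2 = Sw1 = (4·0 + 0·20 + 0·0; 0·0 + 6·20 + 2·0; 0·0 + 2·20 + 4·0) = (0, 120, 40)
Sw2 = (0, 800, 400)
w2·Sw2 = 0·0 + 120·800 + 40·400 = 112000; w2·w2 = 0·0 + 120·120 + 40·40 = 16000
λ ≈ 112000/16000 = 7.0000

7.0000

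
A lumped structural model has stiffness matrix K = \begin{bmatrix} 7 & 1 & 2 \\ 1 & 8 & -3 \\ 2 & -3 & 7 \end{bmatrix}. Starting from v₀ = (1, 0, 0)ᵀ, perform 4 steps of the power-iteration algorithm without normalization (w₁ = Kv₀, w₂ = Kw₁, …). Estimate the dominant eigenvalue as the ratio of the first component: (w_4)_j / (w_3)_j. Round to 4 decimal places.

w1 = Kv₀ = (7, 1, 2)
w2 = Kw1 = (54, 9, 25)
w3 = Kw2 = (437, 51, 256)
w4 = Kw3 = (3622, 77, 2513)
Ratio at component: 3622 / 437 = 8.2883

λ ≈ 8.2883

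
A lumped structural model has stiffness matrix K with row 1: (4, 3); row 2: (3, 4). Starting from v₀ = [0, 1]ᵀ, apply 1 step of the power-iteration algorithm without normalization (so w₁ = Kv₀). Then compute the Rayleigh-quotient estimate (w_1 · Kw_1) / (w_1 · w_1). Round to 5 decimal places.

λ ≈ 6.88000

w1 = Kv₀ = (3, 4)
Kw1 = (24, 25)
w1·Kw1 = 3·24 + 4·25 = 172; w1·w1 = 3·3 + 4·4 = 25
λ ≈ 172/25 = 6.88000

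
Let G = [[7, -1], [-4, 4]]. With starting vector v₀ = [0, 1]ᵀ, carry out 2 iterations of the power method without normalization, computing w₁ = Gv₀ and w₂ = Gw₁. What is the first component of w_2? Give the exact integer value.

-11

w1 = Gv₀ = (7·0 + (-1)·1; (-4)·0 + 4·1) = (-1, 4)
w2 = Gw1 = (7·(-1) + (-1)·4; (-4)·(-1) + 4·4) = (-11, 20)
The requested component of w2 is -11.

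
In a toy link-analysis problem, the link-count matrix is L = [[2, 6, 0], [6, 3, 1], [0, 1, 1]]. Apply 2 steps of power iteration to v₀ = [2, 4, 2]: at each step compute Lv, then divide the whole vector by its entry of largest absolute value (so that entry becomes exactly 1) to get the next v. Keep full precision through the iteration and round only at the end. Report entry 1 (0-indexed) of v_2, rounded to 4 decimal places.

1.0000

Lv0 = (28.00000, 26.00000, 6.00000); divide by 28.00000 → v1 = (1.00000, 0.92857, 0.21429)
Lv1 = (7.57143, 9.00000, 1.14286); divide by 9.00000 → v2 = (0.84127, 1.00000, 0.12698)
Requested entry of v2: 252/252 = 1.0000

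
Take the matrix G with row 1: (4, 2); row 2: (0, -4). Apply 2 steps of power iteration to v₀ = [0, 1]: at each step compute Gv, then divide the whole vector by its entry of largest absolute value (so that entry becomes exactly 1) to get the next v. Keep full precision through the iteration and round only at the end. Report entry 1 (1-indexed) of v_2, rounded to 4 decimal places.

0.0000

Gv0 = (2.00000, -4.00000); divide by -4.00000 → v1 = (-0.50000, 1.00000)
Gv1 = (0.00000, -4.00000); divide by -4.00000 → v2 = (0.00000, 1.00000)
Requested entry of v2: 0/16 = 0.0000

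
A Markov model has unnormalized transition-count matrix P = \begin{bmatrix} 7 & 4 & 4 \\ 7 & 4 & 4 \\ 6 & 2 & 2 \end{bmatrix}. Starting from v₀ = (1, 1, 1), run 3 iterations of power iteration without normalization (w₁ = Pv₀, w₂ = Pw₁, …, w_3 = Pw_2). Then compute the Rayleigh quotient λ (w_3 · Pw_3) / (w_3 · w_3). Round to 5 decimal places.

λ ≈ 13.72842

w1 = Pv₀ = (7·1 + 4·1 + 4·1; 7·1 + 4·1 + 4·1; 6·1 + 2·1 + 2·1) = (15, 15, 10)
w2 = Pw1 = (7·15 + 4·15 + 4·10; 7·15 + 4·15 + 4·10; 6·15 + 2·15 + 2·10) = (205, 205, 140)
w3 = Pw2 = (2815, 2815, 1920)
Pw3 = (38645, 38645, 26360)
w3·Pw3 = 2815·38645 + 2815·38645 + 1920·26360 = 268182550; w3·w3 = 2815·2815 + 2815·2815 + 1920·1920 = 19534850
λ ≈ 268182550/19534850 = 13.72842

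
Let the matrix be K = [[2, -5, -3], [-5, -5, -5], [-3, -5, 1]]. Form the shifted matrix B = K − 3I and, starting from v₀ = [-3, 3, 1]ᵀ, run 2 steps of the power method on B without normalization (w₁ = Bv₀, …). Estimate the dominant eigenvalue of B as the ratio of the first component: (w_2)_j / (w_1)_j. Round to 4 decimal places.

B = K − 3I has rows (-1, -5, -3); (-5, -8, -5); (-3, -5, -2)
w1 = Bv₀ = ((-1)·(-3) + (-5)·3 + (-3)·1; (-5)·(-3) + (-8)·3 + (-5)·1; (-3)·(-3) + (-5)·3 + (-2)·1) = (-15, -14, -8)
w2 = Bw1 = ((-1)·(-15) + (-5)·(-14) + (-3)·(-8); (-5)·(-15) + (-8)·(-14) + (-5)·(-8); (-3)·(-15) + (-5)·(-14) + (-2)·(-8)) = (109, 227, 131)
Ratio: 109/-15 = -7.2667

-7.2667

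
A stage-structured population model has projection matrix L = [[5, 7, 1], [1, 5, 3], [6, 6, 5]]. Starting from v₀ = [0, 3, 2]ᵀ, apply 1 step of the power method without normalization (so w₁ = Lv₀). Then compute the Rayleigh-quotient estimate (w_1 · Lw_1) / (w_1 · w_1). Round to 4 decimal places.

λ ≈ 12.7902

w1 = Lv₀ = (23, 21, 28)
Lw1 = (290, 212, 404)
w1·Lw1 = 23·290 + 21·212 + 28·404 = 22434; w1·w1 = 23·23 + 21·21 + 28·28 = 1754
λ ≈ 22434/1754 = 12.7902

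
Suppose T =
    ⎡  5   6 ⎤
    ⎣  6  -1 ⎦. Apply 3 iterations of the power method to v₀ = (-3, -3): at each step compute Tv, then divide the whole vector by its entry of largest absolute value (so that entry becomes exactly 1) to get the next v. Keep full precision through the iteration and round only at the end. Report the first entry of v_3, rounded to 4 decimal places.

Tv0 = (-33.00000, -15.00000); divide by -33.00000 → v1 = (1.00000, 0.45455)
Tv1 = (7.72727, 5.54545); divide by 7.72727 → v2 = (1.00000, 0.71765)
Tv2 = (9.30588, 5.28235); divide by 9.30588 → v3 = (1.00000, 0.56764)
Requested entry of v3: -2373/-2373 = 1.0000

1.0000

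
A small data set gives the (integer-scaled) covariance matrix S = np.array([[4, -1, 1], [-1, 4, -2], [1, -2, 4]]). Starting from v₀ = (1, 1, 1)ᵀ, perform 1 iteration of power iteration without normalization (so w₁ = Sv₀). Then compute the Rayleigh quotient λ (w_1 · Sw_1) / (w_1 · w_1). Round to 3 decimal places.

w1 = Sv₀ = (4, 1, 3)
Sw1 = (18, -6, 14)
w1·Sw1 = 4·18 + 1·(-6) + 3·14 = 108; w1·w1 = 4·4 + 1·1 + 3·3 = 26
λ ≈ 108/26 = 4.154

λ ≈ 4.154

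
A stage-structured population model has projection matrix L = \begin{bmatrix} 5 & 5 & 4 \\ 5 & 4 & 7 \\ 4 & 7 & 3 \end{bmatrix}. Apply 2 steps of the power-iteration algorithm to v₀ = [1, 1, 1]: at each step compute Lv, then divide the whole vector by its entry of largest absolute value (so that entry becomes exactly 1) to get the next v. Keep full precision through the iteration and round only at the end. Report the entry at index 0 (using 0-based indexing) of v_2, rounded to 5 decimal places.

0.88793

Lv0 = (14.000000, 16.000000, 14.000000); divide by 16.000000 → v1 = (0.875000, 1.000000, 0.875000)
Lv1 = (12.875000, 14.500000, 13.125000); divide by 14.500000 → v2 = (0.887931, 1.000000, 0.905172)
Requested entry of v2: 206/232 = 0.88793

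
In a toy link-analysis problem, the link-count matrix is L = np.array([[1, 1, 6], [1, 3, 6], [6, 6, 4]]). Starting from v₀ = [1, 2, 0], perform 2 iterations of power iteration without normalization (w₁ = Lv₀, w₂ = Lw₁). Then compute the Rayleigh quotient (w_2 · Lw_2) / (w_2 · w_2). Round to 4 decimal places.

λ ≈ 11.5444

w1 = Lv₀ = (1·1 + 1·2 + 6·0; 1·1 + 3·2 + 6·0; 6·1 + 6·2 + 4·0) = (3, 7, 18)
w2 = Lw1 = (1·3 + 1·7 + 6·18; 1·3 + 3·7 + 6·18; 6·3 + 6·7 + 4·18) = (118, 132, 132)
Lw2 = (1042, 1306, 2028)
w2·Lw2 = 118·1042 + 132·1306 + 132·2028 = 563044; w2·w2 = 118·118 + 132·132 + 132·132 = 48772
λ ≈ 563044/48772 = 11.5444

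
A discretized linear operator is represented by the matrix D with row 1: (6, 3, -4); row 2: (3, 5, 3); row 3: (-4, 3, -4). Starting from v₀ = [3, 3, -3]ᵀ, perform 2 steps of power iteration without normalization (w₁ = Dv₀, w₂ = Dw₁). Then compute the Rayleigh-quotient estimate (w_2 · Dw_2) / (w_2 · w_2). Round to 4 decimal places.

7.1496

w1 = Dv₀ = (39, 15, 9)
w2 = Dw1 = (243, 219, -147)
Dw2 = (2703, 1383, 273)
w2·Dw2 = 243·2703 + 219·1383 + (-147)·273 = 919575; w2·w2 = 243·243 + 219·219 + (-147)·(-147) = 128619
λ ≈ 919575/128619 = 7.1496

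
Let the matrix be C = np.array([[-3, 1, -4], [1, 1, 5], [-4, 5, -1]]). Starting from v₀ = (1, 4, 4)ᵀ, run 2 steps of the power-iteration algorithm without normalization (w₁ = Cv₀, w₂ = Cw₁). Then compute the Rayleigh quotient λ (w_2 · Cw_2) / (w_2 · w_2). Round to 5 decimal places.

λ ≈ 1.90443

w1 = Cv₀ = (-15, 25, 12)
w2 = Cw1 = (22, 70, 173)
Cw2 = (-688, 957, 89)
w2·Cw2 = 22·(-688) + 70·957 + 173·89 = 67251; w2·w2 = 22·22 + 70·70 + 173·173 = 35313
λ ≈ 67251/35313 = 1.90443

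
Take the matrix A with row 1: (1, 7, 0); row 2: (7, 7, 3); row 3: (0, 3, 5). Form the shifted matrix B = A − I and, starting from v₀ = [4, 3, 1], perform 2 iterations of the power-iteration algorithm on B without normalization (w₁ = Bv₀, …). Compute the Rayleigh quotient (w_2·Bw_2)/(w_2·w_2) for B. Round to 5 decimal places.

11.39916

B = A − I has rows (0, 7, 0); (7, 6, 3); (0, 3, 4)
w1 = Bv₀ = (21, 49, 13)
w2 = Bw1 = (343, 480, 199)
Bw2 = (3360, 5878, 2236)
w2·Bw2 = 4418884; w2·w2 = 387650; μ ≈ 4418884/387650 = 11.39916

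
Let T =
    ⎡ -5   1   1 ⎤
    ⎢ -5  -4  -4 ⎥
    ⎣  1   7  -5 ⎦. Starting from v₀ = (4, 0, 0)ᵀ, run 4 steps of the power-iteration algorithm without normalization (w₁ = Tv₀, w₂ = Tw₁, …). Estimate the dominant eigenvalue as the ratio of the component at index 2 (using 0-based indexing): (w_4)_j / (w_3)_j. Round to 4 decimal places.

λ ≈ -6.3734

w1 = Tv₀ = (-20, -20, 4)
w2 = Tw1 = (84, 164, -180)
w3 = Tw2 = (-436, -356, 2132)
w4 = Tw3 = (3956, -4924, -13588)
Ratio at component: -13588 / 2132 = -6.3734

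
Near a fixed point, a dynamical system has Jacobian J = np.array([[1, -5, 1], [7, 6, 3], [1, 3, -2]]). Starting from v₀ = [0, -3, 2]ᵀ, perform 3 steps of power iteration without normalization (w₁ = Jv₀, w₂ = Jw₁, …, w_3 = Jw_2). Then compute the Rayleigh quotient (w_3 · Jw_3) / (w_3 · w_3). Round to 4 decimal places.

w1 = Jv₀ = (1·0 + (-5)·(-3) + 1·2; 7·0 + 6·(-3) + 3·2; 1·0 + 3·(-3) + (-2)·2) = (17, -12, -13)
w2 = Jw1 = (1·17 + (-5)·(-12) + 1·(-13); 7·17 + 6·(-12) + 3·(-13); 1·17 + 3·(-12) + (-2)·(-13)) = (64, 8, 7)
w3 = Jw2 = (31, 517, 74)
Jw3 = (-2480, 3541, 1434)
w3·Jw3 = 31·(-2480) + 517·3541 + 74·1434 = 1859933; w3·w3 = 31·31 + 517·517 + 74·74 = 273726
λ ≈ 1859933/273726 = 6.7949

6.7949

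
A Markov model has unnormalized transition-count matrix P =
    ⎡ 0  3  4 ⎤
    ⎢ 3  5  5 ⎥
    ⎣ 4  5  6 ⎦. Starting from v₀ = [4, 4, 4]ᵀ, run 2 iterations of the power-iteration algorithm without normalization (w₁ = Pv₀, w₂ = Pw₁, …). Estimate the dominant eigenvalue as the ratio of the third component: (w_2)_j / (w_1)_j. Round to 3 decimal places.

λ ≈ 12.200

w1 = Pv₀ = (0·4 + 3·4 + 4·4; 3·4 + 5·4 + 5·4; 4·4 + 5·4 + 6·4) = (28, 52, 60)
w2 = Pw1 = (0·28 + 3·52 + 4·60; 3·28 + 5·52 + 5·60; 4·28 + 5·52 + 6·60) = (396, 644, 732)
Ratio at component: 732 / 60 = 12.200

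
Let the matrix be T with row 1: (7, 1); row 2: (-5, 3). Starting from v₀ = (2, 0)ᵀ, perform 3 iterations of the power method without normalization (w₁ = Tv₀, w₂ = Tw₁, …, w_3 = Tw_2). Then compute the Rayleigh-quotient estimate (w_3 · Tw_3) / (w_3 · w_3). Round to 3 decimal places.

6.185

w1 = Tv₀ = (7·2 + 1·0; (-5)·2 + 3·0) = (14, -10)
w2 = Tw1 = (7·14 + 1·(-10); (-5)·14 + 3·(-10)) = (88, -100)
w3 = Tw2 = (516, -740)
Tw3 = (2872, -4800)
w3·Tw3 = 516·2872 + (-740)·(-4800) = 5033952; w3·w3 = 516·516 + (-740)·(-740) = 813856
λ ≈ 5033952/813856 = 6.185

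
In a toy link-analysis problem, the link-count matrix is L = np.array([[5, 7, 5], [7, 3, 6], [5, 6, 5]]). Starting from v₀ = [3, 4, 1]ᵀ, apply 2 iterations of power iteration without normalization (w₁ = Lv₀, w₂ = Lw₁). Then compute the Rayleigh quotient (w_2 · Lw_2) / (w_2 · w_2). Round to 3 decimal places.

w1 = Lv₀ = (5·3 + 7·4 + 5·1; 7·3 + 3·4 + 6·1; 5·3 + 6·4 + 5·1) = (48, 39, 44)
w2 = Lw1 = (5·48 + 7·39 + 5·44; 7·48 + 3·39 + 6·44; 5·48 + 6·39 + 5·44) = (733, 717, 694)
Lw2 = (12154, 11446, 11437)
w2·Lw2 = 733·12154 + 717·11446 + 694·11437 = 25052942; w2·w2 = 733·733 + 717·717 + 694·694 = 1533014
λ ≈ 25052942/1533014 = 16.342

λ ≈ 16.342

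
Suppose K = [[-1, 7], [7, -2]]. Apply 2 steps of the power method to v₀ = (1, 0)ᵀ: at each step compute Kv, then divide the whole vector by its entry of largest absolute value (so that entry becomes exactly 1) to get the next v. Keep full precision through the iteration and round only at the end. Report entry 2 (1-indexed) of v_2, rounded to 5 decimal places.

-0.42000

Kv0 = (-1.000000, 7.000000); divide by 7.000000 → v1 = (-0.142857, 1.000000)
Kv1 = (7.142857, -3.000000); divide by 7.142857 → v2 = (1.000000, -0.420000)
Requested entry of v2: -21/50 = -0.42000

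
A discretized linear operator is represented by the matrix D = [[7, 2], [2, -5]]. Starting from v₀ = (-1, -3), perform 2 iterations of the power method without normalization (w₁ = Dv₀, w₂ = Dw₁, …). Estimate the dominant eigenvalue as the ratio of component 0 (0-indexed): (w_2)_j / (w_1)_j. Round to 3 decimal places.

λ ≈ 5.000

w1 = Dv₀ = (7·(-1) + 2·(-3); 2·(-1) + (-5)·(-3)) = (-13, 13)
w2 = Dw1 = (7·(-13) + 2·13; 2·(-13) + (-5)·13) = (-65, -91)
Ratio at component: -65 / -13 = 5.000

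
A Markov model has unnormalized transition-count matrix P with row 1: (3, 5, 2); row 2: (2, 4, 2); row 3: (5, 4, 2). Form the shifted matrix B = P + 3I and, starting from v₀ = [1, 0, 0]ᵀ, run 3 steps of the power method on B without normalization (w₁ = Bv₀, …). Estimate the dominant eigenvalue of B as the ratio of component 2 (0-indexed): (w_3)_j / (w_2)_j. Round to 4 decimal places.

B = P + 3I has rows (6, 5, 2); (2, 7, 2); (5, 4, 5)
w1 = Bv₀ = (6·1 + 5·0 + 2·0; 2·1 + 7·0 + 2·0; 5·1 + 4·0 + 5·0) = (6, 2, 5)
w2 = Bw1 = (6·6 + 5·2 + 2·5; 2·6 + 7·2 + 2·5; 5·6 + 4·2 + 5·5) = (56, 36, 63)
w3 = Bw2 = (642, 490, 739)
Ratio: 739/63 = 11.7302

μ ≈ 11.7302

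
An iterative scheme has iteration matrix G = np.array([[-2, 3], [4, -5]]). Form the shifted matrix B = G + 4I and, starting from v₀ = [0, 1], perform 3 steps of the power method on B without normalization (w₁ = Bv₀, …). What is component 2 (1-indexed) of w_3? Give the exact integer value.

-1

B = G + 4I has rows (2, 3); (4, -1)
w1 = Bv₀ = (3, -1)
w2 = Bw1 = (3, 13)
w3 = Bw2 = (45, -1)
Requested component of w3: -1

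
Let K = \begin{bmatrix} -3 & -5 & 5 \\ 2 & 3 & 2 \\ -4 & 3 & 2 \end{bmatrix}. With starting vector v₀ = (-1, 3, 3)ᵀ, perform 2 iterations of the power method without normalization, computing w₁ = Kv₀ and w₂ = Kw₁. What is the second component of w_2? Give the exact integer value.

w1 = Kv₀ = ((-3)·(-1) + (-5)·3 + 5·3; 2·(-1) + 3·3 + 2·3; (-4)·(-1) + 3·3 + 2·3) = (3, 13, 19)
w2 = Kw1 = ((-3)·3 + (-5)·13 + 5·19; 2·3 + 3·13 + 2·19; (-4)·3 + 3·13 + 2·19) = (21, 83, 65)
The requested component of w2 is 83.

83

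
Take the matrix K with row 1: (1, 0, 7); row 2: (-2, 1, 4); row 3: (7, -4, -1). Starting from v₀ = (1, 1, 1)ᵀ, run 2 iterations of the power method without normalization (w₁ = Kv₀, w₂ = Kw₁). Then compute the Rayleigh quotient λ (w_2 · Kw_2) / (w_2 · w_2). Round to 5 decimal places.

w1 = Kv₀ = (8, 3, 2)
w2 = Kw1 = (22, -5, 42)
Kw2 = (316, 119, 132)
w2·Kw2 = 22·316 + (-5)·119 + 42·132 = 11901; w2·w2 = 22·22 + (-5)·(-5) + 42·42 = 2273
λ ≈ 11901/2273 = 5.23581

5.23581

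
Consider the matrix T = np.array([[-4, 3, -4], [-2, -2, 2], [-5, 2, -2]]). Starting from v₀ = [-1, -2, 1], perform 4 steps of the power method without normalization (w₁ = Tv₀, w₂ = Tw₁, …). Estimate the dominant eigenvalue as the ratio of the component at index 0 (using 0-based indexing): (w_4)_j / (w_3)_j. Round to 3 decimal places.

λ ≈ -7.550

w1 = Tv₀ = ((-4)·(-1) + 3·(-2) + (-4)·1; (-2)·(-1) + (-2)·(-2) + 2·1; (-5)·(-1) + 2·(-2) + (-2)·1) = (-6, 8, -1)
w2 = Tw1 = ((-4)·(-6) + 3·8 + (-4)·(-1); (-2)·(-6) + (-2)·8 + 2·(-1); (-5)·(-6) + 2·8 + (-2)·(-1)) = (52, -6, 48)
w3 = Tw2 = (-418, 4, -368)
w4 = Tw3 = (3156, 92, 2834)
Ratio at component: 3156 / -418 = -7.550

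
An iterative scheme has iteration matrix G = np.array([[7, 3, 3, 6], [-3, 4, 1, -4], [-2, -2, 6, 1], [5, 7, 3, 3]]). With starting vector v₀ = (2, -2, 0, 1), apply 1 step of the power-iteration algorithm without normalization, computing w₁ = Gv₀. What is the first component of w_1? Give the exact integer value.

14

w1 = Gv₀ = (14, -18, 1, -1)
The requested component of w1 is 14.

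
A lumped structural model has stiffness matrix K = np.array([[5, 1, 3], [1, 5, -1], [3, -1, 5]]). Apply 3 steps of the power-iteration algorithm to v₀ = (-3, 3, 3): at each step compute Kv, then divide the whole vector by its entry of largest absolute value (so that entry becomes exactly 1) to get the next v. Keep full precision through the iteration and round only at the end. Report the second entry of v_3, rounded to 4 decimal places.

1.0000

Kv0 = (-3.00000, 9.00000, 3.00000); divide by 9.00000 → v1 = (-0.33333, 1.00000, 0.33333)
Kv1 = (0.33333, 4.33333, -0.33333); divide by 4.33333 → v2 = (0.07692, 1.00000, -0.07692)
Kv2 = (1.15385, 5.15385, -1.15385); divide by 5.15385 → v3 = (0.22388, 1.00000, -0.22388)
Requested entry of v3: 201/201 = 1.0000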